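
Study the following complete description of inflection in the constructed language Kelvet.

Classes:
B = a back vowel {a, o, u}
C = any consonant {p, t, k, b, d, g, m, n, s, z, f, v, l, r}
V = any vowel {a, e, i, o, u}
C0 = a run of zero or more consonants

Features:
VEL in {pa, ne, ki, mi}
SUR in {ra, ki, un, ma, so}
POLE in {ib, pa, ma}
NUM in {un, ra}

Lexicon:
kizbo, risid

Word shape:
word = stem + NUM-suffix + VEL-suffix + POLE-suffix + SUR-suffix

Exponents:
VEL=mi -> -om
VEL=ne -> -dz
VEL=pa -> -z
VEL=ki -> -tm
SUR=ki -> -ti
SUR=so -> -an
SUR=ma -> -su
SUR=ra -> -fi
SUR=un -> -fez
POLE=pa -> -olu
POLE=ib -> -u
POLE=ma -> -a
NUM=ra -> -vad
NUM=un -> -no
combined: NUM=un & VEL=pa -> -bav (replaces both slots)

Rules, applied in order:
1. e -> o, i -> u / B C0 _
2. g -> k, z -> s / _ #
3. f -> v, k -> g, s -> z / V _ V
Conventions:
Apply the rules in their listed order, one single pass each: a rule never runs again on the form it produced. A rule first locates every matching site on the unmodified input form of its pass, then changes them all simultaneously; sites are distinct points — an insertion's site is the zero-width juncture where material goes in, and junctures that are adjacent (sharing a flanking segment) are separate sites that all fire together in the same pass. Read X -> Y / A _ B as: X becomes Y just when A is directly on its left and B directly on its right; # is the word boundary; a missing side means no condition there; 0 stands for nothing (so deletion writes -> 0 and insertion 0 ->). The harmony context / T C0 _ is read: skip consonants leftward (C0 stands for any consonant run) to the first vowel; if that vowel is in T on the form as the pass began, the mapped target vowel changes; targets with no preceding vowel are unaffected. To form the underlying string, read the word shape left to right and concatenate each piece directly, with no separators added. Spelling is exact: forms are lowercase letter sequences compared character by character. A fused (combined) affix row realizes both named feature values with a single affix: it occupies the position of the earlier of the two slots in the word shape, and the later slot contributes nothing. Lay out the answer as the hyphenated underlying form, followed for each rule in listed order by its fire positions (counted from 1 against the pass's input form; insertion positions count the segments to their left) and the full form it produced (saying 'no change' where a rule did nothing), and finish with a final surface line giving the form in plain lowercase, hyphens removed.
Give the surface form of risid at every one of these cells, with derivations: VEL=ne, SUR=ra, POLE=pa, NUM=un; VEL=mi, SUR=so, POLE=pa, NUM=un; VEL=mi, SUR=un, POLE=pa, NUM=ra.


cell VEL=ne, SUR=ra, POLE=pa, NUM=un:
underlying: risid-no-dz-olu-fi
1. e -> o, i -> u / B C0 _: fires at position(s) 14: risidnodzolufu
2. g -> k, z -> s / _ #: no change
3. f -> v, k -> g, s -> z / V _ V: fires at position(s) 3, 13: rizidnodzoluvu
surface: rizidnodzoluvu

cell VEL=mi, SUR=so, POLE=pa, NUM=un:
underlying: risid-no-om-olu-an
1. e -> o, i -> u / B C0 _: no change
2. g -> k, z -> s / _ #: no change
3. f -> v, k -> g, s -> z / V _ V: fires at position(s) 3: rizidnoomoluan
surface: rizidnoomoluan

cell VEL=mi, SUR=un, POLE=pa, NUM=ra:
underlying: risid-vad-om-olu-fez
1. e -> o, i -> u / B C0 _: fires at position(s) 15: risidvadomolufoz
2. g -> k, z -> s / _ #: fires at position(s) 16: risidvadomolufos
3. f -> v, k -> g, s -> z / V _ V: fires at position(s) 3, 14: rizidvadomoluvos
surface: rizidvadomoluvos


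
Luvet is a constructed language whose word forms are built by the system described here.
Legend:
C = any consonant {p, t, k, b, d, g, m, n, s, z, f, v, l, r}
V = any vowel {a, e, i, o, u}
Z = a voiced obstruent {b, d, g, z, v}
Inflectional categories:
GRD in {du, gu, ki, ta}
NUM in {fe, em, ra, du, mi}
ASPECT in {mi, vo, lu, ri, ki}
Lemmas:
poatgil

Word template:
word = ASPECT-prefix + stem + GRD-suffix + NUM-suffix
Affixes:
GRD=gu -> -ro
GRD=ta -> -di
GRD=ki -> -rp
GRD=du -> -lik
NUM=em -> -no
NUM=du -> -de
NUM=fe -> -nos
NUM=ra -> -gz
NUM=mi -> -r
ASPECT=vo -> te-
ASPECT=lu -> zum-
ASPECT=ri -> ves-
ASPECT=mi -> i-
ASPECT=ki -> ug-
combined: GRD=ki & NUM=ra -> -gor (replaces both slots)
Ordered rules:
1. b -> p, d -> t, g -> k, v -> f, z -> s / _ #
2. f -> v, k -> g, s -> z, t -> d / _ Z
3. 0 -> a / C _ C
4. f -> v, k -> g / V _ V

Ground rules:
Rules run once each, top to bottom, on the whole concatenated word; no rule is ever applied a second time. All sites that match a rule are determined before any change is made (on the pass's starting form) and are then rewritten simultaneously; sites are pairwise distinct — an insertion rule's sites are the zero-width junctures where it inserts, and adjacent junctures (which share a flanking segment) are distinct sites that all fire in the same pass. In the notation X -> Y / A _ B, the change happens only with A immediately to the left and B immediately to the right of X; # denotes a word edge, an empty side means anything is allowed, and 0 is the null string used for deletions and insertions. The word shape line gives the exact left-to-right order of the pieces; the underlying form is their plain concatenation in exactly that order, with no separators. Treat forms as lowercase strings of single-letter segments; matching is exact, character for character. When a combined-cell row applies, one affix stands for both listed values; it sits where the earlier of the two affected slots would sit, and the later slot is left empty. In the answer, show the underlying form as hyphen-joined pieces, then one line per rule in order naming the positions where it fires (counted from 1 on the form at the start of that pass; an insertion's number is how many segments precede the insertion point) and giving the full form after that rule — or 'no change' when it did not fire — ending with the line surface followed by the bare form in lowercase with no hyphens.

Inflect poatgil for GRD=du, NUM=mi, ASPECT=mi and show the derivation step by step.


underlying: i-poatgil-lik-r
1. b -> p, d -> t, g -> k, v -> f, z -> s / _ #: no change
2. f -> v, k -> g, s -> z, t -> d / _ Z: fires at position(s) 5: ipoadgillikr
3. 0 -> a / C _ C: inserts after position(s) 5, 8, 11: ipoadagilalikar
4. f -> v, k -> g / V _ V: fires at position(s) 13: ipoadagilaligar
surface: ipoadagilaligar


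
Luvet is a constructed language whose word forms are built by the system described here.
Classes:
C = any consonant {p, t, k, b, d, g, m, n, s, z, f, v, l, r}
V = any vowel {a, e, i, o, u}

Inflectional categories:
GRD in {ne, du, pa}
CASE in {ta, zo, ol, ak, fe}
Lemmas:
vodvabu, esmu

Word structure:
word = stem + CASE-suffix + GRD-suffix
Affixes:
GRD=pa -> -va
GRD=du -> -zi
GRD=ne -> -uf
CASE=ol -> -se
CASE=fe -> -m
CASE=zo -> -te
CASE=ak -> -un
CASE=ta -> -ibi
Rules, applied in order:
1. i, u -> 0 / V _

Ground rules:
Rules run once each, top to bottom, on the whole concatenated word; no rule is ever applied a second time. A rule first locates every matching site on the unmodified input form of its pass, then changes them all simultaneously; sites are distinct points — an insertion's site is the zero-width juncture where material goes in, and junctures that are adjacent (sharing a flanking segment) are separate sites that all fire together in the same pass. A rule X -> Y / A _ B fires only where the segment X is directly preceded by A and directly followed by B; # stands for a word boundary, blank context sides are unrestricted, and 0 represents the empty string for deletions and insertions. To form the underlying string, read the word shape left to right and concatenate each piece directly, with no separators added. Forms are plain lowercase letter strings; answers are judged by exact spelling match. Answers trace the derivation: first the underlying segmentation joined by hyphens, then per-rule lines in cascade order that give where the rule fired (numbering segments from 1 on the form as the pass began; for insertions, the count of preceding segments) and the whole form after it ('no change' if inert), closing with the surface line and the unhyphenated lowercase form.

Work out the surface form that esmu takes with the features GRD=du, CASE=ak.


underlying: esmu-un-zi
1. i, u -> 0 / V _: fires at position(s) 5: esmunzi
surface: esmunzi


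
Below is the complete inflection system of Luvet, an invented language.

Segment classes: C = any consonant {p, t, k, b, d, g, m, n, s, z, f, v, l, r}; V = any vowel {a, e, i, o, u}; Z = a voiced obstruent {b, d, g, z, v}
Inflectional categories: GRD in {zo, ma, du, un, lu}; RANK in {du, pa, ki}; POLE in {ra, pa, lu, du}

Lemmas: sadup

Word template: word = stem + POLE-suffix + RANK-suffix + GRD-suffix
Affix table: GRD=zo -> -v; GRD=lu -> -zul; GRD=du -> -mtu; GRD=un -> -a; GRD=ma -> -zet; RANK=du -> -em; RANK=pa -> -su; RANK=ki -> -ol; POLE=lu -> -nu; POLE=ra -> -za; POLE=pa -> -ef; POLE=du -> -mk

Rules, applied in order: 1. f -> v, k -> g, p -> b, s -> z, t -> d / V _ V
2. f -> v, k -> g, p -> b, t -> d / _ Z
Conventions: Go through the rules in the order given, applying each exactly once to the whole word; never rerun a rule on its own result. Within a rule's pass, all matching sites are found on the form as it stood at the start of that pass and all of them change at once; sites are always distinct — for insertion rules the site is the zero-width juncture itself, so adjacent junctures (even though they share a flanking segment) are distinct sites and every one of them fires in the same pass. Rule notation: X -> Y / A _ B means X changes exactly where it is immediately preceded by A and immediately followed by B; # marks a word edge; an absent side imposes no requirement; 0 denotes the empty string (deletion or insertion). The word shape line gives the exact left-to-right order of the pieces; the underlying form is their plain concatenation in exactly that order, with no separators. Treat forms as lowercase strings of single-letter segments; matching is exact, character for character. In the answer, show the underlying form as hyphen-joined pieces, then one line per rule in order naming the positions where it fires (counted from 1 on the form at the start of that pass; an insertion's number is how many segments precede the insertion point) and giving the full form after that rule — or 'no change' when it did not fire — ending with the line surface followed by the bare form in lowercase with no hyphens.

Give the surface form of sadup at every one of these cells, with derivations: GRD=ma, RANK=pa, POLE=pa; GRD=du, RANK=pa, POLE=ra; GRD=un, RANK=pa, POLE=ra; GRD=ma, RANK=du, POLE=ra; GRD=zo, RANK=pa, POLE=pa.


cell GRD=ma, RANK=pa, POLE=pa:
underlying: sadup-ef-su-zet
1. f -> v, k -> g, p -> b, s -> z, t -> d / V _ V: fires at position(s) 5: sadubefsuzet
2. f -> v, k -> g, p -> b, t -> d / _ Z: no change
surface: sadubefsuzet

cell GRD=du, RANK=pa, POLE=ra:
underlying: sadup-za-su-mtu
1. f -> v, k -> g, p -> b, s -> z, t -> d / V _ V: fires at position(s) 8: sadupzazumtu
2. f -> v, k -> g, p -> b, t -> d / _ Z: fires at position(s) 5: sadubzazumtu
surface: sadubzazumtu

cell GRD=un, RANK=pa, POLE=ra:
underlying: sadup-za-su-a
1. f -> v, k -> g, p -> b, s -> z, t -> d / V _ V: fires at position(s) 8: sadupzazua
2. f -> v, k -> g, p -> b, t -> d / _ Z: fires at position(s) 5: sadubzazua
surface: sadubzazua

cell GRD=ma, RANK=du, POLE=ra:
underlying: sadup-za-em-zet
1. f -> v, k -> g, p -> b, s -> z, t -> d / V _ V: no change
2. f -> v, k -> g, p -> b, t -> d / _ Z: fires at position(s) 5: sadubzaemzet
surface: sadubzaemzet

cell GRD=zo, RANK=pa, POLE=pa:
underlying: sadup-ef-su-v
1. f -> v, k -> g, p -> b, s -> z, t -> d / V _ V: fires at position(s) 5: sadubefsuv
2. f -> v, k -> g, p -> b, t -> d / _ Z: no change
surface: sadubefsuv


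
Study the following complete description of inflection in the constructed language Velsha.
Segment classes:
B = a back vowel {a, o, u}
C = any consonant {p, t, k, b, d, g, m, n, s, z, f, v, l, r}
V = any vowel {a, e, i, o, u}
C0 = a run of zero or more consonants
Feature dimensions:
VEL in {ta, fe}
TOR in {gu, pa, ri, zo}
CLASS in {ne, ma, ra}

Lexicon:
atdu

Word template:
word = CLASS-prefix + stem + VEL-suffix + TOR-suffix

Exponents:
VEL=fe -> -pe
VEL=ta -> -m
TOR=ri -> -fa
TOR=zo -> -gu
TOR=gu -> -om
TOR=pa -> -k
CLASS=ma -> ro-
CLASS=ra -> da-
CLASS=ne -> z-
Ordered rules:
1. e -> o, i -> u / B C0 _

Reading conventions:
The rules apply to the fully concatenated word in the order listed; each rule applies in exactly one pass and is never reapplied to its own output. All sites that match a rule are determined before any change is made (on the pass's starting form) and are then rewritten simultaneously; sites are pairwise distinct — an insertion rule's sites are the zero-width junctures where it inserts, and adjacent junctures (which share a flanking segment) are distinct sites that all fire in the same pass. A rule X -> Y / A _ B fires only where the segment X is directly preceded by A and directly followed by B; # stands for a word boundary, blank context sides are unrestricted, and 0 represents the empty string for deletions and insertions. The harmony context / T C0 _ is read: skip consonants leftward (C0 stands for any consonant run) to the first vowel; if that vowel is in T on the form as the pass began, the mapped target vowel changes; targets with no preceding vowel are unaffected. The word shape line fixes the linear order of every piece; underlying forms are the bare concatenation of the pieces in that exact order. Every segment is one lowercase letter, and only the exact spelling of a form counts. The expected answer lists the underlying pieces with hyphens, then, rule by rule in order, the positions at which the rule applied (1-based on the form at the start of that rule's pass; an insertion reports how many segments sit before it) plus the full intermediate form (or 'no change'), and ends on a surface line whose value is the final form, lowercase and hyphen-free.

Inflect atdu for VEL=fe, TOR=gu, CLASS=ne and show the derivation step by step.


underlying: z-atdu-pe-om
1. e -> o, i -> u / B C0 _: fires at position(s) 7: zatdupoom
surface: zatdupoom


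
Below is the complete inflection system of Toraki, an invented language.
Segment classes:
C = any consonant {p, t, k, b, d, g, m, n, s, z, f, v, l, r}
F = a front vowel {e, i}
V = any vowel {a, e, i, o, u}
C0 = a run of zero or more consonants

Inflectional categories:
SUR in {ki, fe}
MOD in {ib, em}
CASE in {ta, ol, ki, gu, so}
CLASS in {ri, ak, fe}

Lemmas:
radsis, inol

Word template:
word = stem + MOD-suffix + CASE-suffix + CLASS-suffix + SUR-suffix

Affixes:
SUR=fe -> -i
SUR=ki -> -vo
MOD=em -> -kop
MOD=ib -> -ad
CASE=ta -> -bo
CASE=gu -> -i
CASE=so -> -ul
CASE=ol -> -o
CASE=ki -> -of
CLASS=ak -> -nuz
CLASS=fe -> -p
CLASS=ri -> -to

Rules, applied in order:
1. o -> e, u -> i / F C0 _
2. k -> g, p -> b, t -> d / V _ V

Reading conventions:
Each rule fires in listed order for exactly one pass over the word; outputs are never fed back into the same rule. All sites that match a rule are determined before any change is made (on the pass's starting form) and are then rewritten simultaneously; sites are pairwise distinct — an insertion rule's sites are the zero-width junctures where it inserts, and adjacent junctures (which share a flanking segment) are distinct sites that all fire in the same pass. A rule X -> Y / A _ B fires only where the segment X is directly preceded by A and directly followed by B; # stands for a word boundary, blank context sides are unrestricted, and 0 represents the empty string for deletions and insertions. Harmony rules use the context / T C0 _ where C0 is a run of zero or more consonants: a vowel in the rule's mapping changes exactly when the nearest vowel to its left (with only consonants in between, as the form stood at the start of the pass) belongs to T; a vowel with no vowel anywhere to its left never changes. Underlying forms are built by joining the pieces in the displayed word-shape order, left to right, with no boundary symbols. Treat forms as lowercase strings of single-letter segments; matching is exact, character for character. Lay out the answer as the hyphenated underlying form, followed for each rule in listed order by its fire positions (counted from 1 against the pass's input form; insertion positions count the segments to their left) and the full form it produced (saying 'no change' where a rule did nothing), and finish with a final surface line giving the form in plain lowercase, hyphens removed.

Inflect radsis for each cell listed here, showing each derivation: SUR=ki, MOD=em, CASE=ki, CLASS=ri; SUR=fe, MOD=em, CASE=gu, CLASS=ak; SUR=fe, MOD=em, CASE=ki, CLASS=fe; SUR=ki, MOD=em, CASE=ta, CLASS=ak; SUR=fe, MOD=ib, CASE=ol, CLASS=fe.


cell SUR=ki, MOD=em, CASE=ki, CLASS=ri:
underlying: radsis-kop-of-to-vo
1. o -> e, u -> i / F C0 _: fires at position(s) 8: radsiskepoftovo
2. k -> g, p -> b, t -> d / V _ V: fires at position(s) 9: radsiskeboftovo
surface: radsiskeboftovo

cell SUR=fe, MOD=em, CASE=gu, CLASS=ak:
underlying: radsis-kop-i-nuz-i
1. o -> e, u -> i / F C0 _: fires at position(s) 8, 12: radsiskepinizi
2. k -> g, p -> b, t -> d / V _ V: fires at position(s) 9: radsiskebinizi
surface: radsiskebinizi

cell SUR=fe, MOD=em, CASE=ki, CLASS=fe:
underlying: radsis-kop-of-p-i
1. o -> e, u -> i / F C0 _: fires at position(s) 8: radsiskepofpi
2. k -> g, p -> b, t -> d / V _ V: fires at position(s) 9: radsiskebofpi
surface: radsiskebofpi

cell SUR=ki, MOD=em, CASE=ta, CLASS=ak:
underlying: radsis-kop-bo-nuz-vo
1. o -> e, u -> i / F C0 _: fires at position(s) 8: radsiskepbonuzvo
2. k -> g, p -> b, t -> d / V _ V: no change
surface: radsiskepbonuzvo

cell SUR=fe, MOD=ib, CASE=ol, CLASS=fe:
underlying: radsis-ad-o-p-i
1. o -> e, u -> i / F C0 _: no change
2. k -> g, p -> b, t -> d / V _ V: fires at position(s) 10: radsisadobi
surface: radsisadobi


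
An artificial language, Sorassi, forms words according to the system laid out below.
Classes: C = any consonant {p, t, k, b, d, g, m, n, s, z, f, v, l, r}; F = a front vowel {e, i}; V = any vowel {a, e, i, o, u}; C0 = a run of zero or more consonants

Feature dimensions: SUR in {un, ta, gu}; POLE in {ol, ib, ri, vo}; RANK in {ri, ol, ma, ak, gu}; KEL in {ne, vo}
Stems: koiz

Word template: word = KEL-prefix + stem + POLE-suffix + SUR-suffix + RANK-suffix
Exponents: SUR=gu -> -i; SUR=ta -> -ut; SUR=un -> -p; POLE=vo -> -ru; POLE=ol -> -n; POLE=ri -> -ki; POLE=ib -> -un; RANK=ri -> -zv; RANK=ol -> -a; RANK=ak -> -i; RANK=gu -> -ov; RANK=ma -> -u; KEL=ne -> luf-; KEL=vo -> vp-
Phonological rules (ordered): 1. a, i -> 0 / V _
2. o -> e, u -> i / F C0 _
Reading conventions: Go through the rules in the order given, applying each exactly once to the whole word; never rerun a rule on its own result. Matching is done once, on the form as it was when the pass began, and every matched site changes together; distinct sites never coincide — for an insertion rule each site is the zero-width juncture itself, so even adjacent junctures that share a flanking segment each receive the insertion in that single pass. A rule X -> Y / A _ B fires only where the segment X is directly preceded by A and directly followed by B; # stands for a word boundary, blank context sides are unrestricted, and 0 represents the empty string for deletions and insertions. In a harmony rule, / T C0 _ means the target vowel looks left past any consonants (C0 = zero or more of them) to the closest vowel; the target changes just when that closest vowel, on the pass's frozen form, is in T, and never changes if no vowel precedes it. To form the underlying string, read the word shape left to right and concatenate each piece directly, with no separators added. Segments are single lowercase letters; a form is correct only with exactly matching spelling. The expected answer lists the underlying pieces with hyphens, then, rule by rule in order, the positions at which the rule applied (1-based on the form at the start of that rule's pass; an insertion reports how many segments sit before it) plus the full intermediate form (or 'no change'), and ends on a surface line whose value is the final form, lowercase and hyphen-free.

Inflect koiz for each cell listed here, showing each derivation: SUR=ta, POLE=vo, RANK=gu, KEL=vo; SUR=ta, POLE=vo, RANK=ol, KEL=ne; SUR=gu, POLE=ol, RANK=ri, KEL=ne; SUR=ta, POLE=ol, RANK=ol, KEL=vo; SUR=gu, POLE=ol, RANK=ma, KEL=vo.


cell SUR=ta, POLE=vo, RANK=gu, KEL=vo:
underlying: vp-koiz-ru-ut-ov
1. a, i -> 0 / V _: fires at position(s) 5: vpkozruutov
2. o -> e, u -> i / F C0 _: no change
surface: vpkozruutov

cell SUR=ta, POLE=vo, RANK=ol, KEL=ne:
underlying: luf-koiz-ru-ut-a
1. a, i -> 0 / V _: fires at position(s) 6: lufkozruuta
2. o -> e, u -> i / F C0 _: no change
surface: lufkozruuta

cell SUR=gu, POLE=ol, RANK=ri, KEL=ne:
underlying: luf-koiz-n-i-zv
1. a, i -> 0 / V _: fires at position(s) 6: lufkoznizv
2. o -> e, u -> i / F C0 _: no change
surface: lufkoznizv

cell SUR=ta, POLE=ol, RANK=ol, KEL=vo:
underlying: vp-koiz-n-ut-a
1. a, i -> 0 / V _: fires at position(s) 5: vpkoznuta
2. o -> e, u -> i / F C0 _: no change
surface: vpkoznuta

cell SUR=gu, POLE=ol, RANK=ma, KEL=vo:
underlying: vp-koiz-n-i-u
1. a, i -> 0 / V _: fires at position(s) 5: vpkozniu
2. o -> e, u -> i / F C0 _: fires at position(s) 8: vpkoznii
surface: vpkoznii


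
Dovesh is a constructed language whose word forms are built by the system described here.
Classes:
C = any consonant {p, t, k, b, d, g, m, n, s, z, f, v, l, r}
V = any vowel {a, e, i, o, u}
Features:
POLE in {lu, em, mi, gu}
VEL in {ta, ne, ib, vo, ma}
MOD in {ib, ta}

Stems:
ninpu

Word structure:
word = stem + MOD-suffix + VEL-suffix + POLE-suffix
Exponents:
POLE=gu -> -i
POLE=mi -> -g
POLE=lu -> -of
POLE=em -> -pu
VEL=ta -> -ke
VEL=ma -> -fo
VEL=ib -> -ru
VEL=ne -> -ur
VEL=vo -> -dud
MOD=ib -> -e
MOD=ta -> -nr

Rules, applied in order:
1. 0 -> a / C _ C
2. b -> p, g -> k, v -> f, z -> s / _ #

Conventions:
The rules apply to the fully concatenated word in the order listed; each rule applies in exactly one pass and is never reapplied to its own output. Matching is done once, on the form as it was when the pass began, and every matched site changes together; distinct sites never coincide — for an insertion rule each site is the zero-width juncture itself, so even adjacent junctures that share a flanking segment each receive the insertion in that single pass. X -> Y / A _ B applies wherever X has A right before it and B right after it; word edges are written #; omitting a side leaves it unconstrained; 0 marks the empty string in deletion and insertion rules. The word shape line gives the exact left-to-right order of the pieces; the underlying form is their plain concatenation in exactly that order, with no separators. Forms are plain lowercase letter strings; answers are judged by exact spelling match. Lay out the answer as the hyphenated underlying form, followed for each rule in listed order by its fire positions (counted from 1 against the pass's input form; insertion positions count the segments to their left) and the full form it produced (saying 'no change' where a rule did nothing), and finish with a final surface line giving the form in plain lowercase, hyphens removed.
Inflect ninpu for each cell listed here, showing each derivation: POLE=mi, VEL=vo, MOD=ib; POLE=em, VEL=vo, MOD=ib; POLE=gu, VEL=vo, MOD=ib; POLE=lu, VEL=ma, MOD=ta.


cell POLE=mi, VEL=vo, MOD=ib:
underlying: ninpu-e-dud-g
1. 0 -> a / C _ C: inserts after position(s) 3, 9: ninapuedudag
2. b -> p, g -> k, v -> f, z -> s / _ #: fires at position(s) 12: ninapuedudak
surface: ninapuedudak

cell POLE=em, VEL=vo, MOD=ib:
underlying: ninpu-e-dud-pu
1. 0 -> a / C _ C: inserts after position(s) 3, 9: ninapuedudapu
2. b -> p, g -> k, v -> f, z -> s / _ #: no change
surface: ninapuedudapu

cell POLE=gu, VEL=vo, MOD=ib:
underlying: ninpu-e-dud-i
1. 0 -> a / C _ C: inserts after position(s) 3: ninapuedudi
2. b -> p, g -> k, v -> f, z -> s / _ #: no change
surface: ninapuedudi

cell POLE=lu, VEL=ma, MOD=ta:
underlying: ninpu-nr-fo-of
1. 0 -> a / C _ C: inserts after position(s) 3, 6, 7: ninapunarafoof
2. b -> p, g -> k, v -> f, z -> s / _ #: no change
surface: ninapunarafoof


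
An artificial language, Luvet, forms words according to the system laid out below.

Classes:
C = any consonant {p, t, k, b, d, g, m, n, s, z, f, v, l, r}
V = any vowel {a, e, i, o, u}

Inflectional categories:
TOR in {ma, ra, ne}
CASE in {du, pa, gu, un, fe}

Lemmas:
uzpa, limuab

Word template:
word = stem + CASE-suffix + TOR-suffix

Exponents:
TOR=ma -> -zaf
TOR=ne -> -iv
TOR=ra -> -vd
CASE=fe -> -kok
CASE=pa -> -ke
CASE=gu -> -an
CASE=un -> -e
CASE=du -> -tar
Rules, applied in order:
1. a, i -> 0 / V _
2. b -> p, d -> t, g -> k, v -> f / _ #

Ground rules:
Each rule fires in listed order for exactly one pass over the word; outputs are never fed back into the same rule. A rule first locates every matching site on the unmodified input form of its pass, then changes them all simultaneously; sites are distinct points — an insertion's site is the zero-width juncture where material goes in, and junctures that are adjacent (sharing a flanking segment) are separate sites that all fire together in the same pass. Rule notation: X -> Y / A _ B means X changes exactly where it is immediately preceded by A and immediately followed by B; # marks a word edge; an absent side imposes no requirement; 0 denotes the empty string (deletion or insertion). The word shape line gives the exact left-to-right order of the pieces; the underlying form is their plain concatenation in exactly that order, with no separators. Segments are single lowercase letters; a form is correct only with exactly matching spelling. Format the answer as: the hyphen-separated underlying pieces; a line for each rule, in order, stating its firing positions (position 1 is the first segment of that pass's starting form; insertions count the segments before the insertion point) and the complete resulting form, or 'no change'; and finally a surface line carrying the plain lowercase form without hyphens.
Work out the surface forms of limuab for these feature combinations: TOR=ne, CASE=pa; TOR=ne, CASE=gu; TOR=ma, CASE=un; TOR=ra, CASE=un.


cell TOR=ne, CASE=pa:
underlying: limuab-ke-iv
1. a, i -> 0 / V _: fires at position(s) 5, 9: limubkev
2. b -> p, d -> t, g -> k, v -> f / _ #: fires at position(s) 8: limubkef
surface: limubkef

cell TOR=ne, CASE=gu:
underlying: limuab-an-iv
1. a, i -> 0 / V _: fires at position(s) 5: limubaniv
2. b -> p, d -> t, g -> k, v -> f / _ #: fires at position(s) 9: limubanif
surface: limubanif

cell TOR=ma, CASE=un:
underlying: limuab-e-zaf
1. a, i -> 0 / V _: fires at position(s) 5: limubezaf
2. b -> p, d -> t, g -> k, v -> f / _ #: no change
surface: limubezaf

cell TOR=ra, CASE=un:
underlying: limuab-e-vd
1. a, i -> 0 / V _: fires at position(s) 5: limubevd
2. b -> p, d -> t, g -> k, v -> f / _ #: fires at position(s) 8: limubevt
surface: limubevt


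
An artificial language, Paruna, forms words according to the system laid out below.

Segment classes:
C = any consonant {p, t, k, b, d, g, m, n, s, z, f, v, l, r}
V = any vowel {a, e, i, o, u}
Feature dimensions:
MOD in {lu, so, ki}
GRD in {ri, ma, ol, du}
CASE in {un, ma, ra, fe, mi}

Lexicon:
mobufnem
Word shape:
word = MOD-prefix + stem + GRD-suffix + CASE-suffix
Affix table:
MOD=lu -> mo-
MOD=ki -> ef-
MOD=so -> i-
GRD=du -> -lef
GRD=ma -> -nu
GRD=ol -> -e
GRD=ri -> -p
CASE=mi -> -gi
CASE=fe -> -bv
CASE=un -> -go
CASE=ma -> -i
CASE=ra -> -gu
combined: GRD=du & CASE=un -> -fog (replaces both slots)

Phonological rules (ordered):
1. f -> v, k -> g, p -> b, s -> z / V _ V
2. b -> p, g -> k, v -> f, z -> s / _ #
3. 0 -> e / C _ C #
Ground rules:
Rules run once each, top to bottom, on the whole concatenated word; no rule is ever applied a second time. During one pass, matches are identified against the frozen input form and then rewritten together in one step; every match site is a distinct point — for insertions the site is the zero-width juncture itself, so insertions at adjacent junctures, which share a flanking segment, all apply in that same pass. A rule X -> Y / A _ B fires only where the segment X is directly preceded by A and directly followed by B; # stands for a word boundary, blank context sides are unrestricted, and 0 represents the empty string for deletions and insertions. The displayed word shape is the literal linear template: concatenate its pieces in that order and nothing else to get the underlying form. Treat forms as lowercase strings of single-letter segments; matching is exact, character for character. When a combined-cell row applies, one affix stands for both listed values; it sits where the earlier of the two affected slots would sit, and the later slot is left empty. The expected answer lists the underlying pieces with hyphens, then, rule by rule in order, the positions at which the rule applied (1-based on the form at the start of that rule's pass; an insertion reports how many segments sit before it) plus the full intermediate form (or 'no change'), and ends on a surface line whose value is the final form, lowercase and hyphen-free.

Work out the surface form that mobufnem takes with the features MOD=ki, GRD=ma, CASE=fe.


underlying: ef-mobufnem-nu-bv
1. f -> v, k -> g, p -> b, s -> z / V _ V: no change
2. b -> p, g -> k, v -> f, z -> s / _ #: fires at position(s) 14: efmobufnemnubf
3. 0 -> e / C _ C #: inserts after position(s) 13: efmobufnemnubef
surface: efmobufnemnubef


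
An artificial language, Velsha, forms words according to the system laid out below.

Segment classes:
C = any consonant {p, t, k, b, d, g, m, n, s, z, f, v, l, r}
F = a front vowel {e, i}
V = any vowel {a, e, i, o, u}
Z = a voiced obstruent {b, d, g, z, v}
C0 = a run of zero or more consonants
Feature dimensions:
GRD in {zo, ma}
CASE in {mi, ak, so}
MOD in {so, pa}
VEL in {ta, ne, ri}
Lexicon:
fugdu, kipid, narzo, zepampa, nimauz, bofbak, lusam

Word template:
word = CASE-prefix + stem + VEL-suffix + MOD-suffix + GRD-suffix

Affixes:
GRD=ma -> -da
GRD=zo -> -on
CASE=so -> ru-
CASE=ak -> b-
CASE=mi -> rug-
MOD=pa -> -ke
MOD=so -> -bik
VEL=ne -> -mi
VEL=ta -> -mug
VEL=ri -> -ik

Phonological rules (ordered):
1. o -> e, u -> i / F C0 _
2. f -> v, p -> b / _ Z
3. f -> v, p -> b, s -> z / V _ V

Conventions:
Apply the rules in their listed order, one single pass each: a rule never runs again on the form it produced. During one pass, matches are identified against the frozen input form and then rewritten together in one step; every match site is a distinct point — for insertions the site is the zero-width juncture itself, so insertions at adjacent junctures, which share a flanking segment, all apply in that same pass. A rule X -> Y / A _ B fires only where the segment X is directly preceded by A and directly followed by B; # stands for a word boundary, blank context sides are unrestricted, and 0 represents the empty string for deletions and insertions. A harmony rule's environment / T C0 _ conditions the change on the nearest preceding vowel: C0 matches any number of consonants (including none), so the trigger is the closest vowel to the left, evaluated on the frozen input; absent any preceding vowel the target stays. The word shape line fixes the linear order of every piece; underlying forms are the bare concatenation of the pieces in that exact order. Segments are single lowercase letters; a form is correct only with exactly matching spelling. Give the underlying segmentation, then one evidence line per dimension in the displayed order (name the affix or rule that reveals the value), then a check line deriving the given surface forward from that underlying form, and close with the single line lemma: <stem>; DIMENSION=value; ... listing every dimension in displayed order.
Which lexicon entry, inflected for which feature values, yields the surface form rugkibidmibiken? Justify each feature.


underlying: rug-kipid-mi-bik-on
GRD=zo - signalled by the affix -on
CASE=mi - signalled by the affix rug-
MOD=so - signalled by the affix -bik
VEL=ne - signalled by the affix -mi
check: rugkipidmibikon -> rugkipidmibiken -> rugkipidmibiken -> rugkibidmibiken
lemma: kipid; GRD=zo; CASE=mi; MOD=so; VEL=ne


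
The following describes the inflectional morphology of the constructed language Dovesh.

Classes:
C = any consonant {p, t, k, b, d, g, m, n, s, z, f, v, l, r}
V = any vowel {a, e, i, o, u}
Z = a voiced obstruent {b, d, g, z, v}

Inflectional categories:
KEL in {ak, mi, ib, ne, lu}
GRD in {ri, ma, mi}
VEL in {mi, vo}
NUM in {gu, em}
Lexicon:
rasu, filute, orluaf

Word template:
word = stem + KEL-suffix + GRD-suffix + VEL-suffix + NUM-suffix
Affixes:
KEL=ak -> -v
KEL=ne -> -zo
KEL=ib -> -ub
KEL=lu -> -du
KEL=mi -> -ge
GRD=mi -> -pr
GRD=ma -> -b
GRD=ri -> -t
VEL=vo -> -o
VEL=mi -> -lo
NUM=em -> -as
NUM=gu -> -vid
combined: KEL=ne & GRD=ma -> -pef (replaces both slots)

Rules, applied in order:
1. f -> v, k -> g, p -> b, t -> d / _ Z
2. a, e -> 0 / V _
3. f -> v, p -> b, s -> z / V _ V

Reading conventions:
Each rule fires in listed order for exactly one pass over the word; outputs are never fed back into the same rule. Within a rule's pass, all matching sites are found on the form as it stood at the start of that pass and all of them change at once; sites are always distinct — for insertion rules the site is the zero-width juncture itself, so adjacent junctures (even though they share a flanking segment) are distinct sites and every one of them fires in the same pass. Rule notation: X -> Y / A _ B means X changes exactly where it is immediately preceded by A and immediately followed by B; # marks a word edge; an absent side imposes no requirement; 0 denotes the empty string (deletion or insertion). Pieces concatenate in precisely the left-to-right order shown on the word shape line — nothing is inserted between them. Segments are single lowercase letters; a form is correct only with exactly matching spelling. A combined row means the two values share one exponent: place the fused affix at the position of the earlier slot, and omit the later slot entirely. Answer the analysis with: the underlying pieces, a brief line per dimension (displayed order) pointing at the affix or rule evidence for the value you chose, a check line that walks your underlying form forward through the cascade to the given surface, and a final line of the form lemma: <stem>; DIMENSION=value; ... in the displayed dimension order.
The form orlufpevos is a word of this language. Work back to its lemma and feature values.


underlying: orluaf-pef-o-as
KEL=ne - signalled by the combined affix row
GRD=ma - signalled by the combined affix row
VEL=vo - signalled by the affix -o
NUM=em - signalled by the affix -as
check: orluafpefoas -> orluafpefoas -> orlufpefos -> orlufpevos
lemma: orluaf; KEL=ne; GRD=ma; VEL=vo; NUM=em


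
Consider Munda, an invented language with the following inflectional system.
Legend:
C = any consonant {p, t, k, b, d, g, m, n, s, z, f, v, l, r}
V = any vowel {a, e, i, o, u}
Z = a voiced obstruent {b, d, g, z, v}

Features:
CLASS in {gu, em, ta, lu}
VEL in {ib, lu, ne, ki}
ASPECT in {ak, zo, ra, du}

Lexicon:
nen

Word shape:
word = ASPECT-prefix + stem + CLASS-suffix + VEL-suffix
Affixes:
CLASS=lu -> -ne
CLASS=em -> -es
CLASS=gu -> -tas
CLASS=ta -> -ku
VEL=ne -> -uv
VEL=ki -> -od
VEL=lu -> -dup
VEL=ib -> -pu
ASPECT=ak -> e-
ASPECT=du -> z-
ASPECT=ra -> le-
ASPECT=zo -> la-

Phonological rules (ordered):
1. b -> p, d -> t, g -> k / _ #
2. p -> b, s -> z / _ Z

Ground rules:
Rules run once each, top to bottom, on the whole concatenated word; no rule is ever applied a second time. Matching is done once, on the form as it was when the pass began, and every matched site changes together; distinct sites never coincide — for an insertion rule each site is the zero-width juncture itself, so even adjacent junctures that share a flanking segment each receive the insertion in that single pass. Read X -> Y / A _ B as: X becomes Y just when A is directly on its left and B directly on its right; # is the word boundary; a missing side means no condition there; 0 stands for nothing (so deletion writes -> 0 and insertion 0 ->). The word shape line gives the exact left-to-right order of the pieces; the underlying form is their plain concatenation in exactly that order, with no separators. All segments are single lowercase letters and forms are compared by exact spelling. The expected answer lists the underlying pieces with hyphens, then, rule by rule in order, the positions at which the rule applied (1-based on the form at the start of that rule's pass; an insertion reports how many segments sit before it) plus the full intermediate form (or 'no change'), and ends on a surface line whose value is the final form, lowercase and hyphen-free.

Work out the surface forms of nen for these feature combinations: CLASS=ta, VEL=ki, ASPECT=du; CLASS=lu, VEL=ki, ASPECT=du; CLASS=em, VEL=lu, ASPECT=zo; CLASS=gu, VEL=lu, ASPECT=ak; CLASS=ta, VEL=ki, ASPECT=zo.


cell CLASS=ta, VEL=ki, ASPECT=du:
underlying: z-nen-ku-od
1. b -> p, d -> t, g -> k / _ #: fires at position(s) 8: znenkuot
2. p -> b, s -> z / _ Z: no change
surface: znenkuot

cell CLASS=lu, VEL=ki, ASPECT=du:
underlying: z-nen-ne-od
1. b -> p, d -> t, g -> k / _ #: fires at position(s) 8: znenneot
2. p -> b, s -> z / _ Z: no change
surface: znenneot

cell CLASS=em, VEL=lu, ASPECT=zo:
underlying: la-nen-es-dup
1. b -> p, d -> t, g -> k / _ #: no change
2. p -> b, s -> z / _ Z: fires at position(s) 7: lanenezdup
surface: lanenezdup

cell CLASS=gu, VEL=lu, ASPECT=ak:
underlying: e-nen-tas-dup
1. b -> p, d -> t, g -> k / _ #: no change
2. p -> b, s -> z / _ Z: fires at position(s) 7: enentazdup
surface: enentazdup

cell CLASS=ta, VEL=ki, ASPECT=zo:
underlying: la-nen-ku-od
1. b -> p, d -> t, g -> k / _ #: fires at position(s) 9: lanenkuot
2. p -> b, s -> z / _ Z: no change
surface: lanenkuot


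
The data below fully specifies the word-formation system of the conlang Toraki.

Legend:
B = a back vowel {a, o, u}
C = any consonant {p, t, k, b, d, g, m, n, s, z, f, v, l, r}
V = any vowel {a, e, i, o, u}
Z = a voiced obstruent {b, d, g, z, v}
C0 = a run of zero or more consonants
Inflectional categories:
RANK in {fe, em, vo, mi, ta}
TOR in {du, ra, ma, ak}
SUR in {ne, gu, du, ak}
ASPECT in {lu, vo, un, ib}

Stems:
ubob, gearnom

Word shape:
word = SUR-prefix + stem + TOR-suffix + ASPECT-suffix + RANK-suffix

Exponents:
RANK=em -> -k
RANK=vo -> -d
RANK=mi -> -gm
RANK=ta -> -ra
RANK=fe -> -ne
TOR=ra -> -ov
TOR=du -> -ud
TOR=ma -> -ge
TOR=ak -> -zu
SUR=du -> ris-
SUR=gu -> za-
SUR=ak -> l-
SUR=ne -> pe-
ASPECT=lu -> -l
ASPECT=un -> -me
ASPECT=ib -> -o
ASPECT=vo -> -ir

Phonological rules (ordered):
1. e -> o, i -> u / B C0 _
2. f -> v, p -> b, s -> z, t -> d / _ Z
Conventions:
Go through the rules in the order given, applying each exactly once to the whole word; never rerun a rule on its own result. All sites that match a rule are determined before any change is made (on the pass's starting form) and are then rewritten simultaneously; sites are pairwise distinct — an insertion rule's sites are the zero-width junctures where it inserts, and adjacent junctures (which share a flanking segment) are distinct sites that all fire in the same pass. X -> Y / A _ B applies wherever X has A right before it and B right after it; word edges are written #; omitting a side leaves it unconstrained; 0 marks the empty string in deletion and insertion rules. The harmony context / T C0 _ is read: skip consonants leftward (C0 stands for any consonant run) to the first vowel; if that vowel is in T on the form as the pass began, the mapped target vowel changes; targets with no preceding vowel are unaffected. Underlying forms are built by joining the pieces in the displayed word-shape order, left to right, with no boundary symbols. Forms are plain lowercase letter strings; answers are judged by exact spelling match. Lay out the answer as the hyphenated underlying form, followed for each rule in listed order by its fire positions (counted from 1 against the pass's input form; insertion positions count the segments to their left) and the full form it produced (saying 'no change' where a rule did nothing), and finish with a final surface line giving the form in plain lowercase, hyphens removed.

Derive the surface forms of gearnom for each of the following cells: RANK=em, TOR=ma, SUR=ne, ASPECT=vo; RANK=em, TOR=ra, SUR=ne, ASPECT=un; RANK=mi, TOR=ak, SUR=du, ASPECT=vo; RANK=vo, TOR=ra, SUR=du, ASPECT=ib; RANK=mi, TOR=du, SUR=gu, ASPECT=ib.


cell RANK=em, TOR=ma, SUR=ne, ASPECT=vo:
underlying: pe-gearnom-ge-ir-k
1. e -> o, i -> u / B C0 _: fires at position(s) 11: pegearnomgoirk
2. f -> v, p -> b, s -> z, t -> d / _ Z: no change
surface: pegearnomgoirk

cell RANK=em, TOR=ra, SUR=ne, ASPECT=un:
underlying: pe-gearnom-ov-me-k
1. e -> o, i -> u / B C0 _: fires at position(s) 13: pegearnomovmok
2. f -> v, p -> b, s -> z, t -> d / _ Z: no change
surface: pegearnomovmok

cell RANK=mi, TOR=ak, SUR=du, ASPECT=vo:
underlying: ris-gearnom-zu-ir-gm
1. e -> o, i -> u / B C0 _: fires at position(s) 13: risgearnomzuurgm
2. f -> v, p -> b, s -> z, t -> d / _ Z: fires at position(s) 3: rizgearnomzuurgm
surface: rizgearnomzuurgm

cell RANK=vo, TOR=ra, SUR=du, ASPECT=ib:
underlying: ris-gearnom-ov-o-d
1. e -> o, i -> u / B C0 _: no change
2. f -> v, p -> b, s -> z, t -> d / _ Z: fires at position(s) 3: rizgearnomovod
surface: rizgearnomovod

cell RANK=mi, TOR=du, SUR=gu, ASPECT=ib:
underlying: za-gearnom-ud-o-gm
1. e -> o, i -> u / B C0 _: fires at position(s) 4: zagoarnomudogm
2. f -> v, p -> b, s -> z, t -> d / _ Z: no change
surface: zagoarnomudogm
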